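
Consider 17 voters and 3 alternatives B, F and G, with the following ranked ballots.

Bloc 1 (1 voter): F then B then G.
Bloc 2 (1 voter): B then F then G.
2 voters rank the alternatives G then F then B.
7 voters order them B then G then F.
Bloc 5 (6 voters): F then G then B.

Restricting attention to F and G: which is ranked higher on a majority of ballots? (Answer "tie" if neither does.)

Ballots ranking F above G: 1 + 1 + 6 = 8.
Ballots ranking G above F: 17 − 8 = 9.
G wins the head-to-head 9–8.

G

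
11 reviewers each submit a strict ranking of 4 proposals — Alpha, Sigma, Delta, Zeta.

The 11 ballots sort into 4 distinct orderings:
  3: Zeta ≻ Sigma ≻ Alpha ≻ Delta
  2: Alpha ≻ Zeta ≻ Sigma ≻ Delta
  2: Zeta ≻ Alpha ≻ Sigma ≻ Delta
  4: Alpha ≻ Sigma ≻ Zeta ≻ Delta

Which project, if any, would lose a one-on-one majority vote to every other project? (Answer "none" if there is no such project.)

Pairwise majorities:
Alpha vs Sigma: Alpha, 8–3.
Alpha vs Delta: Alpha, 11–0.
Alpha vs Zeta: 6 to 5, Alpha.
Sigma vs Delta: 3+2+2+4 = 11 for Sigma, 0 for Delta — Sigma by 11–0.
Sigma vs Zeta: Sigma preferred on 4 ballots; Zeta wins 7–4.
Delta vs Zeta: Delta is ranked higher on 0 ballots, Zeta on 11. Zeta wins 11–0.
Only Delta has no wins; Delta is the Condorcet loser.

Delta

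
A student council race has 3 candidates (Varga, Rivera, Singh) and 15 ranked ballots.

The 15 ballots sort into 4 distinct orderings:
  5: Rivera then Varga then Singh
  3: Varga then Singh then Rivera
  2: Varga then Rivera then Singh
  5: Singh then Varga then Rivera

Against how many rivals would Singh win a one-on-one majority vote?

1

Singh against each rival (15 voters):
Singh vs Varga: Singh preferred on 5 ballots; Varga wins 10–5.
Singh vs Rivera: Singh wins 8–7.
Singh beats Rivera; loses to Varga — 1 pairwise win.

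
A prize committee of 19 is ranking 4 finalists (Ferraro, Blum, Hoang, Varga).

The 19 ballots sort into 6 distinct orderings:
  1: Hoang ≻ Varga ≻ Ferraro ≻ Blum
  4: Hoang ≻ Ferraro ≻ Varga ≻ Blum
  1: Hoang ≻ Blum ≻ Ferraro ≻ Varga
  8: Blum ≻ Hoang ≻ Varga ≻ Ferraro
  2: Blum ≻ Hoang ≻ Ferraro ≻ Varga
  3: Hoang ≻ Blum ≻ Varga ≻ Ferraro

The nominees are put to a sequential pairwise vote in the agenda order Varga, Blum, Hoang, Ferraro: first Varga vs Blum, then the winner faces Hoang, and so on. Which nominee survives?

Blum

Round 1: Varga vs Blum — 5–14, Blum advances.
Round 2: Blum vs Hoang — 10–9, Blum advances.
Round 3: Blum vs Ferraro — 14–5, Blum advances.
Blum survives the agenda.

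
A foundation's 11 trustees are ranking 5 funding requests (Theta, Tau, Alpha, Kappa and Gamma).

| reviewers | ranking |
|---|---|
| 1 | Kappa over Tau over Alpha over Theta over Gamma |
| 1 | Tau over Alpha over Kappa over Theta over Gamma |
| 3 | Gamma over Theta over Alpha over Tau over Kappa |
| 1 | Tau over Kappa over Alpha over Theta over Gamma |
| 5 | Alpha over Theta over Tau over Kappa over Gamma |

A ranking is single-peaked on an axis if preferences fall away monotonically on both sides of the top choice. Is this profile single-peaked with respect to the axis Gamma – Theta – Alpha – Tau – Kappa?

Axis positions: Gamma=1, Theta=2, Alpha=3, Tau=4, Kappa=5.
Group 1 (peak Kappa at position 5): ranking walks positions 5-4-3-2-1, expanding outward from the peak — single-peaked.
Group 2 (peak Tau at position 4): ranking walks positions 4-3-5-2-1, expanding outward from the peak — single-peaked.
Group 3 (peak Gamma at position 1): ranking walks positions 1-2-3-4-5, expanding outward from the peak — single-peaked.
Group 4 (peak Tau at position 4): ranking walks positions 4-5-3-2-1, expanding outward from the peak — single-peaked.
Group 5 (peak Alpha at position 3): ranking walks positions 3-2-4-5-1, expanding outward from the peak — single-peaked.
Every ranking is single-peaked on this axis.

yes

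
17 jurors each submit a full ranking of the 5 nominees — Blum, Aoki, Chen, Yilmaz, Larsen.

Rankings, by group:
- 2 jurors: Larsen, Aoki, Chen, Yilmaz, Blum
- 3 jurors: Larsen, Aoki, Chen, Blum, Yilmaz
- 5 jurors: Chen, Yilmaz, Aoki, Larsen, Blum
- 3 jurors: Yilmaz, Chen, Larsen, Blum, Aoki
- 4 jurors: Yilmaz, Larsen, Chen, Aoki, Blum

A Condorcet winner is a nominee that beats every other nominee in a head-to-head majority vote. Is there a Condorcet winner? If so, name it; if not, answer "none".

none

Pairwise majorities:
Blum vs Aoki: 3 for Blum, 14 for Aoki — Aoki by 14–3.
Blum vs Chen: Blum is ranked higher on 0 ballots, Chen on 17. Chen wins 17–0.
Blum vs Yilmaz: 3 for Blum, 14 for Yilmaz — Yilmaz by 14–3.
Blum vs Larsen: 0 to 17, Larsen.
Aoki vs Chen: Aoki is ranked higher on 2+3 = 5 ballots, Chen on 12. Chen wins 12–5.
Aoki vs Yilmaz: 2+3 = 5 for Aoki, 12 for Yilmaz — Yilmaz by 12–5.
Aoki vs Larsen: 5 for Aoki, 12 for Larsen — Larsen by 12–5.
Chen vs Yilmaz: Chen is ranked higher on 2+3+5 = 10 ballots, Yilmaz on 7. Chen wins 10–7.
Chen vs Larsen: Chen is ranked higher on 5+3 = 8 ballots, Larsen on 9. Larsen wins 9–8.
Yilmaz vs Larsen: Yilmaz preferred on 5+3+4 = 12 ballots; Yilmaz wins 12–5.
Every nominee loses at least once (Blum loses to Aoki; Aoki loses to Chen; Chen loses to Larsen; Yilmaz loses to Chen; Larsen loses to Yilmaz). The majority relation contains the cycle Chen > Yilmaz > Larsen > Chen, so there is no Condorcet winner.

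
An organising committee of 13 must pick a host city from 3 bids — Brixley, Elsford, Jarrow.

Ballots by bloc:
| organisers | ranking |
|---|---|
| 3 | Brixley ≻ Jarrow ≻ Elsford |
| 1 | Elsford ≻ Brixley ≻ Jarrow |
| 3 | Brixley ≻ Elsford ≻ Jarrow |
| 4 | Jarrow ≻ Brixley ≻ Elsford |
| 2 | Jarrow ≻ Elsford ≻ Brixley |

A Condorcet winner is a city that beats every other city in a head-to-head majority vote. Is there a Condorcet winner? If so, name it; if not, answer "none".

Check each pair by majority over 13 ballots:
Brixley vs Elsford: Brixley preferred on 3+3+4 = 10 ballots; Brixley wins 10–3.
Brixley vs Jarrow: Brixley, 7–6.
Elsford–Jarrow: Jarrow 9–4.
Brixley wins every pairwise contest, so Brixley is the Condorcet winner.

Brixley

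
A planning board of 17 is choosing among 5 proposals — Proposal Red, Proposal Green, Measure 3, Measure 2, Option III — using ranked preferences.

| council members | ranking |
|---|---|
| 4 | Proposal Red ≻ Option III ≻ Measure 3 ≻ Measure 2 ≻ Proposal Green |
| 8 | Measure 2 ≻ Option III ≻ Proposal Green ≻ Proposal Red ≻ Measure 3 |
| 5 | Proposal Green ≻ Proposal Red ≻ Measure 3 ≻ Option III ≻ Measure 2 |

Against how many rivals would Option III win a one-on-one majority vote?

3

Option III against each rival (17 council members):
Option III vs Proposal Red: Proposal Red, 9–8.
Option III vs Proposal Green: Option III wins 12–5.
Option III vs Measure 3: 4+8 = 12 for Option III, 5 for Measure 3 — Option III by 12–5.
Option III vs Measure 2: 9 to 8, Option III.
Option III beats Proposal Green, Measure 3, Measure 2; loses to Proposal Red — 3 pairwise wins.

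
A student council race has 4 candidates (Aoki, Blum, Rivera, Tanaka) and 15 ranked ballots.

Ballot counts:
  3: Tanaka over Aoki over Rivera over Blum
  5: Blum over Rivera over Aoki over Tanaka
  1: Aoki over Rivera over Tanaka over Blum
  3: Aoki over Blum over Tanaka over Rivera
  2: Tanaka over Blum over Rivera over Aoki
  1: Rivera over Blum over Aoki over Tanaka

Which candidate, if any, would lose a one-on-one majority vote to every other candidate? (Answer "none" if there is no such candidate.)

none

Head-to-head results (15 voters):
Aoki vs Blum: 3+1+3 = 7 for Aoki, 8 for Blum — Blum by 8–7.
Aoki vs Rivera: Rivera, 8–7.
Aoki vs Tanaka: Aoki wins 10–5.
Blum vs Rivera: 5+3+2 = 10 for Blum, 5 for Rivera — Blum by 10–5.
Blum vs Tanaka: 5+3+1 = 9 for Blum, 6 for Tanaka — Blum by 9–6.
Rivera vs Tanaka: Tanaka, 8–7.
No candidate is winless: Aoki beats Tanaka; Blum beats Aoki; Rivera beats Aoki; Tanaka beats Rivera. There is no Condorcet loser.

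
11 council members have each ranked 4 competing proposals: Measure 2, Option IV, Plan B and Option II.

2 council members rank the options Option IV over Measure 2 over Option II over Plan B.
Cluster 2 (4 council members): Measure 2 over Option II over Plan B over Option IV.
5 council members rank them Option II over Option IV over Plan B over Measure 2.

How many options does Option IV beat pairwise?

2

Option IV against each rival (11 council members):
Option IV–Measure 2: Option IV 7–4.
Option IV vs Plan B: Option IV is ranked higher on 2+5 = 7 ballots, Plan B on 4. Option IV wins 7–4.
Option IV–Option II: Option II 9–2.
Option IV beats Measure 2, Plan B; loses to Option II — 2 pairwise wins.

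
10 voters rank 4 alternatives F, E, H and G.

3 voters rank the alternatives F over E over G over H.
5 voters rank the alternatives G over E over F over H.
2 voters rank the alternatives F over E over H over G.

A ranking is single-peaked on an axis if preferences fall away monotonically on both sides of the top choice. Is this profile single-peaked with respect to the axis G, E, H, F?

no

Axis positions: G=1, E=2, H=3, F=4.
Group 1: ranking walks positions 4-2-1-3; E is ranked above H even though H lies between E and the peak F on the axis — preferences dip and rise again. Not single-peaked.
Group 2: ranking walks positions 1-2-4-3; F is ranked above H even though H lies between F and the peak G on the axis — preferences dip and rise again. Not single-peaked.
Group 3: ranking walks positions 4-2-3-1; E is ranked above H even though H lies between E and the peak F on the axis — preferences dip and rise again. Not single-peaked.
Group 1 violates single-peakedness, so the profile is not single-peaked on this axis.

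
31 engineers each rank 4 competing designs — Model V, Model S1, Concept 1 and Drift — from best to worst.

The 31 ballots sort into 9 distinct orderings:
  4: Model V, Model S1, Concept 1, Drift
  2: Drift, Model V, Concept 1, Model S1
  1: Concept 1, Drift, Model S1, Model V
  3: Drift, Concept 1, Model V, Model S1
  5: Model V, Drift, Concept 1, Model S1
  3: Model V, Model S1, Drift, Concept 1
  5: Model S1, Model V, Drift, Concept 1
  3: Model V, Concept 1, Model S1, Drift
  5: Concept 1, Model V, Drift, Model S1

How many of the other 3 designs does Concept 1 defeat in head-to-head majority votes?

1

Concept 1 against each rival (31 engineers):
Concept 1 vs Model V: 9 to 22, Model V.
Concept 1 vs Model S1: 19 to 12, Concept 1.
Concept 1 vs Drift: 4+1+3+5 = 13 for Concept 1, 18 for Drift — Drift by 18–13.
Concept 1 beats Model S1; loses to Model V, Drift — 1 pairwise win.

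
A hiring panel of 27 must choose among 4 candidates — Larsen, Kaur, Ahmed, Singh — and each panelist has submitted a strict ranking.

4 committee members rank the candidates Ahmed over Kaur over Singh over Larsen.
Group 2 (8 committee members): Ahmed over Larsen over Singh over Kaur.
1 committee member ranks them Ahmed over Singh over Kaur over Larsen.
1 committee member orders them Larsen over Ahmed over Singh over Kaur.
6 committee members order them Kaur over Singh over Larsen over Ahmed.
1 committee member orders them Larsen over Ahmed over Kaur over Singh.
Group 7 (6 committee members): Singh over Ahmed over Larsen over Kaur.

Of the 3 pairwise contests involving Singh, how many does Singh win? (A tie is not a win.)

2

Singh against each rival (27 committee members):
Singh vs Larsen: 17 to 10, Singh.
Singh vs Kaur: 16 to 11, Singh.
Singh vs Ahmed: 12 to 15, Ahmed.
Singh beats Larsen, Kaur; loses to Ahmed — 2 pairwise wins.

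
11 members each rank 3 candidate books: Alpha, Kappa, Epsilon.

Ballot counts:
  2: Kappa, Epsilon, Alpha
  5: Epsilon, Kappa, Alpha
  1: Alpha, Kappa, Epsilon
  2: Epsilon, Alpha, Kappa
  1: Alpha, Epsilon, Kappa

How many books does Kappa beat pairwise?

1

Kappa against each rival (11 members):
Kappa–Alpha: Kappa 7–4.
Kappa vs Epsilon: Epsilon wins 8–3.
Kappa beats Alpha; loses to Epsilon — 1 pairwise win.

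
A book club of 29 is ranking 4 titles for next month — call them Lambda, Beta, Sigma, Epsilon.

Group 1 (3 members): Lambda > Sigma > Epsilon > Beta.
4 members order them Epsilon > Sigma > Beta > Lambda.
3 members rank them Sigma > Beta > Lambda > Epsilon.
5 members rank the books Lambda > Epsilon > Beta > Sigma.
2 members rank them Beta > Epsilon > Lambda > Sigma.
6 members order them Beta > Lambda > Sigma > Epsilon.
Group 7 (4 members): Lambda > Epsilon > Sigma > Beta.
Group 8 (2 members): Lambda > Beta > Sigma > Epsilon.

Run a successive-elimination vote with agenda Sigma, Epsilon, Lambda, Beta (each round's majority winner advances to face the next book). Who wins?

Round 1: Sigma vs Epsilon — 14–15, Epsilon advances.
Round 2: Epsilon vs Lambda — 6–23, Lambda advances.
Round 3: Lambda vs Beta — 14–15, Beta advances.
The agenda winner is Beta.

Beta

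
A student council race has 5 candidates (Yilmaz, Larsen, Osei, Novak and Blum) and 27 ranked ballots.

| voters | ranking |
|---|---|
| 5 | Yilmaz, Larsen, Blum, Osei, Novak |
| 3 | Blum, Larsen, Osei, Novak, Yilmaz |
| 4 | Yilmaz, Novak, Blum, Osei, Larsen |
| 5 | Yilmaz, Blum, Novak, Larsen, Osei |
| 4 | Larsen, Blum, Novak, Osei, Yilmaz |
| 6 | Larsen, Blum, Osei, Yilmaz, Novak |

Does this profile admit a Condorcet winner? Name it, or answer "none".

Yilmaz

Head-to-head results (27 voters):
Yilmaz–Larsen: Yilmaz 14–13.
Yilmaz–Osei: Yilmaz 14–13.
Yilmaz–Novak: Yilmaz 20–7.
Yilmaz–Blum: Yilmaz 14–13.
Larsen vs Osei: Larsen wins 23–4.
Larsen–Novak: Larsen 18–9.
Larsen–Blum: Larsen 15–12.
Osei vs Novak: Osei wins 14–13.
Osei vs Blum: Blum wins 27–0.
Novak–Blum: Blum 23–4.
Only Yilmaz has no losses; Yilmaz is the Condorcet winner.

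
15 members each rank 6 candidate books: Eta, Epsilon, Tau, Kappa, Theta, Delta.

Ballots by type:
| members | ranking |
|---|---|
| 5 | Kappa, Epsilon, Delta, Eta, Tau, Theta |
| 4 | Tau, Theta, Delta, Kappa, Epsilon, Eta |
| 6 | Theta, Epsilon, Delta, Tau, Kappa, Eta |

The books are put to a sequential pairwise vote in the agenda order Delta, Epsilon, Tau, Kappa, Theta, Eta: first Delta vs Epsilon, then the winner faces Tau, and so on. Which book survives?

Theta

Round 1: Delta vs Epsilon — 4–11, Epsilon advances.
Round 2: Epsilon vs Tau — 11–4, Epsilon advances.
Round 3: Epsilon vs Kappa — 6–9, Kappa advances.
Round 4: Kappa vs Theta — 5–10, Theta advances.
Round 5: Theta vs Eta — 10–5, Theta advances.
Theta survives the agenda.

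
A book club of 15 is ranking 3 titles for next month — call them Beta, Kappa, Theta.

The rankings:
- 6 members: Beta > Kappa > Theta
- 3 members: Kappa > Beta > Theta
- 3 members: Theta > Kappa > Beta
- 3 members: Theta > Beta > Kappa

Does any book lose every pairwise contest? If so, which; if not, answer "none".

Head-to-head results (15 members):
Beta vs Kappa: Beta, 9–6.
Beta vs Theta: 9 to 6, Beta.
Kappa vs Theta: Kappa, 9–6.
Theta loses to every other book — it is the Condorcet loser.

Theta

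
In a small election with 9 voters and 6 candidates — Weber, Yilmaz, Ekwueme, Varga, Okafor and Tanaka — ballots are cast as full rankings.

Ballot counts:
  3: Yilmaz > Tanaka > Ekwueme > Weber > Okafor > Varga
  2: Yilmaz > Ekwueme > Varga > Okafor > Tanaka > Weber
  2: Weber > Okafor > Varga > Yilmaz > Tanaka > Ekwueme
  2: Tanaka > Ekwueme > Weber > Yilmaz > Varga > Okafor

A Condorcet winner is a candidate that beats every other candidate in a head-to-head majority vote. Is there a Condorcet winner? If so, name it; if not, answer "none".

Yilmaz

Check each pair by majority over 9 ballots:
Weber vs Yilmaz: Yilmaz wins 5–4.
Weber vs Ekwueme: Ekwueme, 7–2.
Weber vs Varga: Weber, 7–2.
Weber–Okafor: Weber 7–2.
Weber–Tanaka: Tanaka 7–2.
Yilmaz vs Ekwueme: Yilmaz, 7–2.
Yilmaz vs Varga: Yilmaz wins 7–2.
Yilmaz vs Okafor: Yilmaz, 7–2.
Yilmaz vs Tanaka: Yilmaz wins 7–2.
Ekwueme vs Varga: Ekwueme, 7–2.
Ekwueme vs Okafor: Ekwueme, 7–2.
Ekwueme–Tanaka: Tanaka 7–2.
Varga vs Okafor: Okafor, 5–4.
Varga vs Tanaka: Tanaka, 5–4.
Okafor vs Tanaka: Tanaka, 5–4.
Yilmaz beats each of Weber, Ekwueme, Varga, Okafor, Tanaka — Yilmaz is the Condorcet winner.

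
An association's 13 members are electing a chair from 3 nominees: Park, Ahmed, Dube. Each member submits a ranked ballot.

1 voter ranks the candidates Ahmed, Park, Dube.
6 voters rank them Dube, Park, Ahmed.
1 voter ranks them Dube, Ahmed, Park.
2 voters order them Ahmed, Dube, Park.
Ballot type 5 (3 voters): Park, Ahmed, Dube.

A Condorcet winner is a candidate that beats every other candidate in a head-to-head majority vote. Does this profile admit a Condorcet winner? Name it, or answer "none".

Dube

Head-to-head results (13 voters):
Park vs Ahmed: 9 to 4, Park.
Park vs Dube: 1+3 = 4 for Park, 9 for Dube — Dube by 9–4.
Ahmed vs Dube: 6 to 7, Dube.
Only Dube has no losses; Dube is the Condorcet winner.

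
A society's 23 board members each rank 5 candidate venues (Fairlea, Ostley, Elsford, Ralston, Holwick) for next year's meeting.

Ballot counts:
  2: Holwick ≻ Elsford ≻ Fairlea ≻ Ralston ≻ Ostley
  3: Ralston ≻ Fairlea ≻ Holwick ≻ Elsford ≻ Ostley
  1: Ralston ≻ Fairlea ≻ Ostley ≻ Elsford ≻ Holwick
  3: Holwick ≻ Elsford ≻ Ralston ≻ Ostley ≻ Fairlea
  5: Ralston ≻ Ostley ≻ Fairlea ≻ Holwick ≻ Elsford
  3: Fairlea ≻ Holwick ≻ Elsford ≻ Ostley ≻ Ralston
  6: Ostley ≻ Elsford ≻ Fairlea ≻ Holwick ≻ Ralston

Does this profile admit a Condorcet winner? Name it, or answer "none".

Pairwise majorities:
Fairlea vs Ostley: Fairlea preferred on 2+3+1+3 = 9 ballots; Ostley wins 14–9.
Fairlea vs Elsford: Fairlea is ranked higher on 3+1+5+3 = 12 ballots, Elsford on 11. Fairlea wins 12–11.
Fairlea vs Ralston: Fairlea is ranked higher on 2+3+6 = 11 ballots, Ralston on 12. Ralston wins 12–11.
Fairlea vs Holwick: Fairlea is ranked higher on 3+1+5+3+6 = 18 ballots, Holwick on 5. Fairlea wins 18–5.
Ostley vs Elsford: 12 to 11, Ostley.
Ostley vs Ralston: 9 to 14, Ralston.
Ostley vs Holwick: Ostley preferred on 1+5+6 = 12 ballots; Ostley wins 12–11.
Elsford vs Ralston: 2+3+3+6 = 14 for Elsford, 9 for Ralston — Elsford by 14–9.
Elsford vs Holwick: 7 to 16, Holwick.
Ralston vs Holwick: Ralston preferred on 3+1+5 = 9 ballots; Holwick wins 14–9.
Every city loses at least once (Fairlea loses to Ostley; Ostley loses to Ralston; Elsford loses to Fairlea; Ralston loses to Elsford; Holwick loses to Fairlea). The majority relation contains the cycle Fairlea beats Elsford beats Ralston beats Fairlea, so there is no Condorcet winner.

none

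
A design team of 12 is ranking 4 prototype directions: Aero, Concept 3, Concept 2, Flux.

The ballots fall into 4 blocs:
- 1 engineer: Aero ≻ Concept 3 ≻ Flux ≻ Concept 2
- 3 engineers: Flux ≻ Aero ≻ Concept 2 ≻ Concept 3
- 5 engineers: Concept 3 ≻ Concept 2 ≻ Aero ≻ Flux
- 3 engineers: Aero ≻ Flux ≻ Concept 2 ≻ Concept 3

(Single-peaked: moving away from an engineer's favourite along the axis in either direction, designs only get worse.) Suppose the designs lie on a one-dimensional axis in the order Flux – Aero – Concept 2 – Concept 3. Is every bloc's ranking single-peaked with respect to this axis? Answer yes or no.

no

Axis positions: Flux=1, Aero=2, Concept 2=3, Concept 3=4.
Bloc 1: ranking walks positions 2-4-1-3; Concept 3 is ranked above Concept 2 even though Concept 2 lies between Concept 3 and the peak Aero on the axis — preferences dip and rise again. Not single-peaked.
Bloc 2 (peak Flux at position 1): ranking walks positions 1-2-3-4, expanding outward from the peak — single-peaked.
Bloc 3 (peak Concept 3 at position 4): ranking walks positions 4-3-2-1, expanding outward from the peak — single-peaked.
Bloc 4 (peak Aero at position 2): ranking walks positions 2-1-3-4, expanding outward from the peak — single-peaked.
Bloc 1 violates single-peakedness, so the profile is not single-peaked on this axis.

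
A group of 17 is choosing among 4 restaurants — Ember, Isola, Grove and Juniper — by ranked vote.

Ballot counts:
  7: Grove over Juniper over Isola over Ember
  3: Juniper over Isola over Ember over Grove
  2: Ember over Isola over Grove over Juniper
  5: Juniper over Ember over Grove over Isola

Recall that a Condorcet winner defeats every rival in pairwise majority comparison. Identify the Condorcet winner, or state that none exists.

Check each pair by majority over 17 ballots:
Ember vs Isola: Ember preferred on 2+5 = 7 ballots; Isola wins 10–7.
Ember vs Grove: Ember is ranked higher on 3+2+5 = 10 ballots, Grove on 7. Ember wins 10–7.
Ember vs Juniper: Ember is ranked higher on 2 ballots, Juniper on 15. Juniper wins 15–2.
Isola vs Grove: 5 to 12, Grove.
Isola vs Juniper: Isola preferred on 2 ballots; Juniper wins 15–2.
Grove vs Juniper: Grove is ranked higher on 7+2 = 9 ballots, Juniper on 8. Grove wins 9–8.
Every restaurant loses at least once (Ember loses to Isola; Isola loses to Grove; Grove loses to Ember; Juniper loses to Grove). The majority relation contains the cycle Ember → Grove → Isola → Ember, so there is no Condorcet winner.

none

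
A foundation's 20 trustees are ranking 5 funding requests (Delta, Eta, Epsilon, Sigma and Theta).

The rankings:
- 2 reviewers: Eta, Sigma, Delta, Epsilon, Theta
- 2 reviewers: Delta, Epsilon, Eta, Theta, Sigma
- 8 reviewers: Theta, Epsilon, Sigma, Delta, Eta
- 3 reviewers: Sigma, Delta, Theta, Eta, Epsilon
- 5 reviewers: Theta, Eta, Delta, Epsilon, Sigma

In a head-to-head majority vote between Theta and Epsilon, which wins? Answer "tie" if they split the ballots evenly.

Ballots ranking Theta above Epsilon: 8 + 3 + 5 = 16.
Ballots ranking Epsilon above Theta: 20 − 16 = 4.
Theta wins the head-to-head 16–4.

Theta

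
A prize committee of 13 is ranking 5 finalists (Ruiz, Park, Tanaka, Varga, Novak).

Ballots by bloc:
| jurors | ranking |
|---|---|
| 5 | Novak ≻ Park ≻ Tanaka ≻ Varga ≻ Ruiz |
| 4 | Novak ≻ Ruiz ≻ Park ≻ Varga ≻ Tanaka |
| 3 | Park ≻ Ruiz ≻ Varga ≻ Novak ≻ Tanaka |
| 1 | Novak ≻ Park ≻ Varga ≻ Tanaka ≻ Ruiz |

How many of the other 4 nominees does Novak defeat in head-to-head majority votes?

4

Novak against each rival (13 jurors):
Novak vs Ruiz: Novak wins 10–3.
Novak vs Park: Novak, 10–3.
Novak vs Tanaka: Novak is ranked higher on 5+4+3+1 = 13 ballots, Tanaka on 0. Novak wins 13–0.
Novak vs Varga: Novak, 10–3.
Novak beats Ruiz, Park, Tanaka, Varga — 4 pairwise wins.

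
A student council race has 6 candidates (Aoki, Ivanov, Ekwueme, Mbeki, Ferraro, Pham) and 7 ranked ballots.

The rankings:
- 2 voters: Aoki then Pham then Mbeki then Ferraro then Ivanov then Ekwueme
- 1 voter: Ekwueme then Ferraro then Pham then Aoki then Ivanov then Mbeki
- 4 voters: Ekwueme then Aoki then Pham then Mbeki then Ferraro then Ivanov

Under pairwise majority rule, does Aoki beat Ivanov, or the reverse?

Ballots ranking Aoki above Ivanov: 2 + 1 + 4 = 7.
Ballots ranking Ivanov above Aoki: 7 − 7 = 0.
Aoki wins the head-to-head 7–0.

Aoki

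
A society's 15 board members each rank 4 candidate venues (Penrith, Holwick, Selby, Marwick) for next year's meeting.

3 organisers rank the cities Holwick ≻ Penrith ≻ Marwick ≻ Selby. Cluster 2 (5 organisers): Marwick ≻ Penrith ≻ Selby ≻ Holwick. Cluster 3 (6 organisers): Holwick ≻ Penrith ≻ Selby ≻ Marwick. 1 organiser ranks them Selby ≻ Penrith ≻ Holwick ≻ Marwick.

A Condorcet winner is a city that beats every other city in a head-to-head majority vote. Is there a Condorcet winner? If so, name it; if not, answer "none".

Holwick

Pairwise majorities:
Penrith vs Holwick: Penrith preferred on 5+1 = 6 ballots; Holwick wins 9–6.
Penrith vs Selby: 3+5+6 = 14 for Penrith, 1 for Selby — Penrith by 14–1.
Penrith vs Marwick: Penrith preferred on 3+6+1 = 10 ballots; Penrith wins 10–5.
Holwick vs Selby: Holwick is ranked higher on 3+6 = 9 ballots, Selby on 6. Holwick wins 9–6.
Holwick vs Marwick: Holwick is ranked higher on 3+6+1 = 10 ballots, Marwick on 5. Holwick wins 10–5.
Selby vs Marwick: Selby is ranked higher on 6+1 = 7 ballots, Marwick on 8. Marwick wins 8–7.
Holwick beats each of Penrith, Selby, Marwick — Holwick is the Condorcet winner.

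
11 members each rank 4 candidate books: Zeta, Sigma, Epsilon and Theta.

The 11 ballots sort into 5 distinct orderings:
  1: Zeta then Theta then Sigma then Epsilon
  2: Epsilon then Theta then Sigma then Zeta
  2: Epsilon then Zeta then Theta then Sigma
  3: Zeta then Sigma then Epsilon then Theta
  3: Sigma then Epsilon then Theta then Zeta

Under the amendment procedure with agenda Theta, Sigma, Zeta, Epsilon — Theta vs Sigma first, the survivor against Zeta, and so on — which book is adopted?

Epsilon

Round 1: Theta vs Sigma — 5–6, Sigma advances.
Round 2: Sigma vs Zeta — 5–6, Zeta advances.
Round 3: Zeta vs Epsilon — 4–7, Epsilon advances.
Epsilon survives the agenda.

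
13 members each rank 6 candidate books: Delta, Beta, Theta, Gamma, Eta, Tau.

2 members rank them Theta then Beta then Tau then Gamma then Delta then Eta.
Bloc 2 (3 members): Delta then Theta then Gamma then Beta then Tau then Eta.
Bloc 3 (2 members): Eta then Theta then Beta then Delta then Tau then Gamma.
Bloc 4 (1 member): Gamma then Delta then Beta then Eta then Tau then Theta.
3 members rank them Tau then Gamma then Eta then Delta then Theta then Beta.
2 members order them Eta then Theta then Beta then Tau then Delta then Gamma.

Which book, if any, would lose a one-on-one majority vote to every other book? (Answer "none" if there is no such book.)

none

Head-to-head results (13 members):
Delta–Beta: Delta 7–6.
Delta vs Theta: Delta is ranked higher on 3+1+3 = 7 ballots, Theta on 6. Delta wins 7–6.
Delta vs Gamma: Delta, 7–6.
Delta vs Eta: 6 to 7, Eta.
Delta vs Tau: Tau wins 7–6.
Beta vs Theta: 1 for Beta, 12 for Theta — Theta by 12–1.
Beta vs Gamma: Beta preferred on 2+2+2 = 6 ballots; Gamma wins 7–6.
Beta vs Eta: Beta is ranked higher on 2+3+1 = 6 ballots, Eta on 7. Eta wins 7–6.
Beta vs Tau: 10 to 3, Beta.
Theta vs Gamma: Theta wins 9–4.
Theta vs Eta: Theta preferred on 2+3 = 5 ballots; Eta wins 8–5.
Theta–Tau: Theta 9–4.
Gamma–Eta: Gamma 9–4.
Gamma vs Tau: Gamma is ranked higher on 3+1 = 4 ballots, Tau on 9. Tau wins 9–4.
Eta vs Tau: Eta is ranked higher on 2+1+2 = 5 ballots, Tau on 8. Tau wins 8–5.
Every book wins at least one matchup (Delta beats Beta; Beta beats Tau; Theta beats Beta; Gamma beats Beta; Eta beats Delta; Tau beats Delta), so there is no Condorcet loser.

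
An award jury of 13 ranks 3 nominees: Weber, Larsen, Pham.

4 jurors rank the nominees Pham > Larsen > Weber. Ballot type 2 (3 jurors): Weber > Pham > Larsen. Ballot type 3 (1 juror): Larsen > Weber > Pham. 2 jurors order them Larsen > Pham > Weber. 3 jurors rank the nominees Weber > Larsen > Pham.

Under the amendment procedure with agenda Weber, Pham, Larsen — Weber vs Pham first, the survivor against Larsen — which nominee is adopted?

Larsen

Round 1: Weber vs Pham — 7–6, Weber advances.
Round 2: Weber vs Larsen — 6–7, Larsen advances.
The agenda winner is Larsen.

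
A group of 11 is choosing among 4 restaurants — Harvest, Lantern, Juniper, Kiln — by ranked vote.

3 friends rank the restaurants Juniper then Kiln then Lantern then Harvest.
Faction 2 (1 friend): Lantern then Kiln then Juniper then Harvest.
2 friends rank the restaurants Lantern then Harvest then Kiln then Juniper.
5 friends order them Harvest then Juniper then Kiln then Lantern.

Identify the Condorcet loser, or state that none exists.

Pairwise majorities:
Harvest vs Lantern: Lantern, 6–5.
Harvest vs Juniper: Harvest wins 7–4.
Harvest–Kiln: Harvest 7–4.
Lantern vs Juniper: 1+2 = 3 for Lantern, 8 for Juniper — Juniper by 8–3.
Lantern vs Kiln: Lantern preferred on 1+2 = 3 ballots; Kiln wins 8–3.
Juniper vs Kiln: Juniper is ranked higher on 3+5 = 8 ballots, Kiln on 3. Juniper wins 8–3.
Every restaurant wins at least one matchup (Harvest beats Juniper; Lantern beats Harvest; Juniper beats Lantern; Kiln beats Lantern), so there is no Condorcet loser.

none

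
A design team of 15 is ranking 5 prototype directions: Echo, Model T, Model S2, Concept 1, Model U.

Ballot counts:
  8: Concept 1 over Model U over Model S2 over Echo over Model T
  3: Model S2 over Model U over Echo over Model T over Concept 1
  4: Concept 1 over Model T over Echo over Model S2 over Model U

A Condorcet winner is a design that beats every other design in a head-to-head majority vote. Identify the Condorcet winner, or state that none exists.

Head-to-head results (15 engineers):
Echo vs Model T: Echo, 11–4.
Echo vs Model S2: Model S2 wins 11–4.
Echo–Concept 1: Concept 1 12–3.
Echo vs Model U: Model U, 11–4.
Model T vs Model S2: Model S2, 11–4.
Model T–Concept 1: Concept 1 12–3.
Model T vs Model U: Model U, 11–4.
Model S2 vs Concept 1: Concept 1 wins 12–3.
Model S2 vs Model U: Model U, 8–7.
Concept 1–Model U: Concept 1 12–3.
Only Concept 1 has no losses; Concept 1 is the Condorcet winner.

Concept 1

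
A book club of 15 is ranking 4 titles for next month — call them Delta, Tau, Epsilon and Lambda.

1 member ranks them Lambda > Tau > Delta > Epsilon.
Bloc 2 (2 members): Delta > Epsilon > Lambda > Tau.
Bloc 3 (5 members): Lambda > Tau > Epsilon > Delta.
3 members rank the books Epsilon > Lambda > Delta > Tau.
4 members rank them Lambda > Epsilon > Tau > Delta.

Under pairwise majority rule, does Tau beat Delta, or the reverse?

Tau

Ballots ranking Tau above Delta: 1 + 5 + 4 = 10.
Ballots ranking Delta above Tau: 15 − 10 = 5.
Tau wins the head-to-head 10–5.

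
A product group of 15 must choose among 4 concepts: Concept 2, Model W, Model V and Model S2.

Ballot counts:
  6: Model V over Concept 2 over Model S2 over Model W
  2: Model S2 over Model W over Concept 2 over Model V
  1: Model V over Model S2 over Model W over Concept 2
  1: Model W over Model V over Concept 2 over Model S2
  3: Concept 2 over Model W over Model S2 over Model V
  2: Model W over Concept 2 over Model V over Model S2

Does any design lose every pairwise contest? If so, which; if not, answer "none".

Pairwise majorities:
Concept 2 vs Model W: Concept 2 wins 9–6.
Concept 2 vs Model V: 7 to 8, Model V.
Concept 2 vs Model S2: Concept 2 preferred on 6+1+3+2 = 12 ballots; Concept 2 wins 12–3.
Model W vs Model V: Model W wins 8–7.
Model W vs Model S2: 1+3+2 = 6 for Model W, 9 for Model S2 — Model S2 by 9–6.
Model V vs Model S2: 10 to 5, Model V.
Every design wins at least one matchup (Concept 2 beats Model W; Model W beats Model V; Model V beats Concept 2; Model S2 beats Model W), so there is no Condorcet loser.

none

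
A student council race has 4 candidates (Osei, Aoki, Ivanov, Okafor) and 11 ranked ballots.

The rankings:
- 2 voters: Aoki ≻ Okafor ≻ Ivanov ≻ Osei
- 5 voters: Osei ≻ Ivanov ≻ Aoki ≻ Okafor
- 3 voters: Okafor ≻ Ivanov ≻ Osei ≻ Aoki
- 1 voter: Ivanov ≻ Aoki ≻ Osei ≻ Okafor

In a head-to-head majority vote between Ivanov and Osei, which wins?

Ivanov

Ballots ranking Ivanov above Osei: 2 + 3 + 1 = 6.
Ballots ranking Osei above Ivanov: 11 − 6 = 5.
Ivanov wins the head-to-head 6–5.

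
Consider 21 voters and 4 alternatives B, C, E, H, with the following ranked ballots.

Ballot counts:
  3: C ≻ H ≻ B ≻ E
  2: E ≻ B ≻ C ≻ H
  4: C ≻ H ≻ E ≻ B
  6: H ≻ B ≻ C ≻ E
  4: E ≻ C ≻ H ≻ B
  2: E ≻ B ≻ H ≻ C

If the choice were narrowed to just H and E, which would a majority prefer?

Ballots ranking H above E: 3 + 4 + 6 = 13.
Ballots ranking E above H: 21 − 13 = 8.
H wins the head-to-head 13–8.

H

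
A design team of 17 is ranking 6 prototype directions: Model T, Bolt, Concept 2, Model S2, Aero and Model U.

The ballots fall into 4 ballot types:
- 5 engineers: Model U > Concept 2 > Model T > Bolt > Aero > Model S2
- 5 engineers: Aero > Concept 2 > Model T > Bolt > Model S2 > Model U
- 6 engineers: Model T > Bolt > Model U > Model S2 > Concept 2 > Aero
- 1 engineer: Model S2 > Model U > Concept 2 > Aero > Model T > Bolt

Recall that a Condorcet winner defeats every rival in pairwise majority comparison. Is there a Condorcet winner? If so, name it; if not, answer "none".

none

Pairwise majorities:
Model T vs Bolt: 5+5+6+1 = 17 for Model T, 0 for Bolt — Model T by 17–0.
Model T vs Concept 2: Concept 2 wins 11–6.
Model T vs Model S2: Model T wins 16–1.
Model T vs Aero: Model T preferred on 5+6 = 11 ballots; Model T wins 11–6.
Model T–Model U: Model T 11–6.
Bolt vs Concept 2: Bolt preferred on 6 ballots; Concept 2 wins 11–6.
Bolt vs Model S2: Bolt preferred on 5+5+6 = 16 ballots; Bolt wins 16–1.
Bolt vs Aero: Bolt wins 11–6.
Bolt–Model U: Bolt 11–6.
Concept 2 vs Model S2: 5+5 = 10 for Concept 2, 7 for Model S2 — Concept 2 by 10–7.
Concept 2 vs Aero: 12 to 5, Concept 2.
Concept 2 vs Model U: 5 for Concept 2, 12 for Model U — Model U by 12–5.
Model S2–Aero: Aero 10–7.
Model S2 vs Model U: Model U wins 11–6.
Aero vs Model U: Model U, 12–5.
Each design drops at least one matchup (Model T loses to Concept 2; Bolt loses to Model T; Concept 2 loses to Model U; Model S2 loses to Model T; Aero loses to Model T; Model U loses to Model T); the cycle Model T beats Model U beats Concept 2 beats Model T rules out a Condorcet winner.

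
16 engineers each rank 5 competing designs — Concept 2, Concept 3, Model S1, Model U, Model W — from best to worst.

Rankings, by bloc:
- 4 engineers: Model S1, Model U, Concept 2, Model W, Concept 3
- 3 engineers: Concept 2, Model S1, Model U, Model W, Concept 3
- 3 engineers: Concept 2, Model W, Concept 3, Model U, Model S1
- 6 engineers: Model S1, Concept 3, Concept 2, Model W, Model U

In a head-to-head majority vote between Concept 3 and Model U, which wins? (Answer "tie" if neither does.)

Ballots ranking Concept 3 above Model U: 3 + 6 = 9.
Ballots ranking Model U above Concept 3: 16 − 9 = 7.
Concept 3 wins the head-to-head 9–7.

Concept 3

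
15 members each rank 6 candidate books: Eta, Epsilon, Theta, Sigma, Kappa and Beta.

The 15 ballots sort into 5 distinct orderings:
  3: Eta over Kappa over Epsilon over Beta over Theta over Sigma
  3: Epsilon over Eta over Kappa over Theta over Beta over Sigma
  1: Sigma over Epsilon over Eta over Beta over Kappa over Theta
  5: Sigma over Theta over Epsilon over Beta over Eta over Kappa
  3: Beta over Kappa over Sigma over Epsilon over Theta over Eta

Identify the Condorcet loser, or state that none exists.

Pairwise majorities:
Eta vs Epsilon: Epsilon, 12–3.
Eta vs Theta: Theta, 8–7.
Eta vs Sigma: 6 to 9, Sigma.
Eta vs Kappa: Eta, 12–3.
Eta vs Beta: 3+3+1 = 7 for Eta, 8 for Beta — Beta by 8–7.
Epsilon vs Theta: Epsilon wins 10–5.
Epsilon vs Sigma: Epsilon is ranked higher on 3+3 = 6 ballots, Sigma on 9. Sigma wins 9–6.
Epsilon vs Kappa: Epsilon wins 9–6.
Epsilon vs Beta: Epsilon wins 12–3.
Theta vs Sigma: Sigma wins 9–6.
Theta vs Kappa: Theta is ranked higher on 5 ballots, Kappa on 10. Kappa wins 10–5.
Theta vs Beta: Theta wins 8–7.
Sigma vs Kappa: Sigma is ranked higher on 1+5 = 6 ballots, Kappa on 9. Kappa wins 9–6.
Sigma vs Beta: 1+5 = 6 for Sigma, 9 for Beta — Beta by 9–6.
Kappa vs Beta: Beta wins 9–6.
Every book wins at least one matchup (Eta beats Kappa; Epsilon beats Eta; Theta beats Eta; Sigma beats Eta; Kappa beats Theta; Beta beats Eta), so there is no Condorcet loser.

none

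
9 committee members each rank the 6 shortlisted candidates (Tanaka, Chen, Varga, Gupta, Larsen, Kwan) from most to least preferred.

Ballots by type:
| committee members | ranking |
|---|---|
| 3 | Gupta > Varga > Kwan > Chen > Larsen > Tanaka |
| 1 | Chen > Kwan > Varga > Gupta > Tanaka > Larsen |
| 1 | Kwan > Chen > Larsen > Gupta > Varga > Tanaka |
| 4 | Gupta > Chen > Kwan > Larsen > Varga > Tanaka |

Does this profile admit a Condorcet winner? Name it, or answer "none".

Gupta

Check each pair by majority over 9 ballots:
Tanaka–Chen: Chen 9–0.
Tanaka vs Varga: Tanaka preferred on 0 ballots; Varga wins 9–0.
Tanaka vs Gupta: 0 for Tanaka, 9 for Gupta — Gupta by 9–0.
Tanaka vs Larsen: Larsen, 8–1.
Tanaka vs Kwan: Kwan, 9–0.
Chen vs Varga: Chen, 6–3.
Chen vs Gupta: Gupta wins 7–2.
Chen vs Larsen: 3+1+1+4 = 9 for Chen, 0 for Larsen — Chen by 9–0.
Chen vs Kwan: Chen wins 5–4.
Varga vs Gupta: 1 to 8, Gupta.
Varga vs Larsen: Larsen, 5–4.
Varga vs Kwan: 3 for Varga, 6 for Kwan — Kwan by 6–3.
Gupta–Larsen: Gupta 8–1.
Gupta vs Kwan: 7 to 2, Gupta.
Larsen vs Kwan: Kwan, 9–0.
Only Gupta has no losses; Gupta is the Condorcet winner.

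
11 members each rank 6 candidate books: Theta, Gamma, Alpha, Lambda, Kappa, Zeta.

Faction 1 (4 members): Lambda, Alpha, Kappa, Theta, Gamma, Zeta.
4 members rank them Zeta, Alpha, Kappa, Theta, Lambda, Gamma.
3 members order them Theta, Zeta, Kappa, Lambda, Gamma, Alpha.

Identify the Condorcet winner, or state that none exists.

none

Check each pair by majority over 11 ballots:
Theta vs Gamma: Theta wins 11–0.
Theta–Alpha: Alpha 8–3.
Theta vs Lambda: Theta, 7–4.
Theta vs Kappa: Kappa, 8–3.
Theta vs Zeta: Theta wins 7–4.
Gamma vs Alpha: Alpha wins 8–3.
Gamma–Lambda: Lambda 11–0.
Gamma–Kappa: Kappa 11–0.
Gamma vs Zeta: Zeta wins 7–4.
Alpha–Lambda: Lambda 7–4.
Alpha vs Kappa: Alpha wins 8–3.
Alpha vs Zeta: Zeta wins 7–4.
Lambda–Kappa: Kappa 7–4.
Lambda–Zeta: Zeta 7–4.
Kappa vs Zeta: Zeta, 7–4.
Each book drops at least one matchup (Theta loses to Alpha; Gamma loses to Theta; Alpha loses to Lambda; Lambda loses to Theta; Kappa loses to Alpha; Zeta loses to Theta); the cycle Theta > Lambda > Alpha > Theta rules out a Condorcet winner.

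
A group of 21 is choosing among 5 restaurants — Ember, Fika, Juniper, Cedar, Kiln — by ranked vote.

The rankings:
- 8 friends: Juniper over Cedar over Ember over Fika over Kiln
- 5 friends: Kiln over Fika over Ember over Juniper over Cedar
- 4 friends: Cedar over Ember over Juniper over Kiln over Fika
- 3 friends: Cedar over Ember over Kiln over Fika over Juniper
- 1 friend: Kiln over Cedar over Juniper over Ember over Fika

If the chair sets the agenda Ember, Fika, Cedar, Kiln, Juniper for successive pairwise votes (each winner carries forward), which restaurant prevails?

Round 1: Ember vs Fika — 16–5, Ember advances.
Round 2: Ember vs Cedar — 5–16, Cedar advances.
Round 3: Cedar vs Kiln — 15–6, Cedar advances.
Round 4: Cedar vs Juniper — 8–13, Juniper advances.
Juniper survives the agenda.

Juniper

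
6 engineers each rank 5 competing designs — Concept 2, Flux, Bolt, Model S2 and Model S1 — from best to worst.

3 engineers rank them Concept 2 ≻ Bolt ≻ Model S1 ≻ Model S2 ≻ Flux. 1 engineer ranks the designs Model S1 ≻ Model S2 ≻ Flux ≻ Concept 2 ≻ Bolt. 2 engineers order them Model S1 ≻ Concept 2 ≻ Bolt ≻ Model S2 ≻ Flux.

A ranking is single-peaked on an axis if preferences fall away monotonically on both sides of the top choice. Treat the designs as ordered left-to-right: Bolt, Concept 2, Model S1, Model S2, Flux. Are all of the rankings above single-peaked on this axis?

yes

Axis positions: Bolt=1, Concept 2=2, Model S1=3, Model S2=4, Flux=5.
Group 1 (peak Concept 2 at position 2): ranking walks positions 2-1-3-4-5, expanding outward from the peak — single-peaked.
Group 2 (peak Model S1 at position 3): ranking walks positions 3-4-5-2-1, expanding outward from the peak — single-peaked.
Group 3 (peak Model S1 at position 3): ranking walks positions 3-2-1-4-5, expanding outward from the peak — single-peaked.
Every ranking is single-peaked on this axis.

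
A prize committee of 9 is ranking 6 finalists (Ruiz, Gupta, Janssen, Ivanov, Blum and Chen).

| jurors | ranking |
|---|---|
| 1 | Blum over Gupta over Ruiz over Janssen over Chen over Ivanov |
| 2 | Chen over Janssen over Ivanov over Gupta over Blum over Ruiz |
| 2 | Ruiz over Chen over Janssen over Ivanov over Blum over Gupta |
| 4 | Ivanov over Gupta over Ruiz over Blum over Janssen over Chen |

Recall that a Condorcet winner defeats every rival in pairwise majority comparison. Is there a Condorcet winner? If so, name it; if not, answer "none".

none

Check each pair by majority over 9 ballots:
Ruiz vs Gupta: 2 for Ruiz, 7 for Gupta — Gupta by 7–2.
Ruiz vs Janssen: Ruiz is ranked higher on 1+2+4 = 7 ballots, Janssen on 2. Ruiz wins 7–2.
Ruiz vs Ivanov: 1+2 = 3 for Ruiz, 6 for Ivanov — Ivanov by 6–3.
Ruiz vs Blum: Ruiz preferred on 2+4 = 6 ballots; Ruiz wins 6–3.
Ruiz vs Chen: Ruiz preferred on 1+2+4 = 7 ballots; Ruiz wins 7–2.
Gupta vs Janssen: 5 to 4, Gupta.
Gupta vs Ivanov: 1 to 8, Ivanov.
Gupta vs Blum: 6 to 3, Gupta.
Gupta vs Chen: 5 to 4, Gupta.
Janssen vs Ivanov: Janssen preferred on 1+2+2 = 5 ballots; Janssen wins 5–4.
Janssen vs Blum: Janssen is ranked higher on 2+2 = 4 ballots, Blum on 5. Blum wins 5–4.
Janssen vs Chen: 1+4 = 5 for Janssen, 4 for Chen — Janssen by 5–4.
Ivanov vs Blum: 2+2+4 = 8 for Ivanov, 1 for Blum — Ivanov by 8–1.
Ivanov vs Chen: Ivanov is ranked higher on 4 ballots, Chen on 5. Chen wins 5–4.
Blum vs Chen: Blum preferred on 1+4 = 5 ballots; Blum wins 5–4.
Every nominee loses at least once (Ruiz loses to Gupta; Gupta loses to Ivanov; Janssen loses to Ruiz; Ivanov loses to Janssen; Blum loses to Ruiz; Chen loses to Ruiz). The majority relation contains the cycle Ruiz > Janssen > Ivanov > Ruiz, so there is no Condorcet winner.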